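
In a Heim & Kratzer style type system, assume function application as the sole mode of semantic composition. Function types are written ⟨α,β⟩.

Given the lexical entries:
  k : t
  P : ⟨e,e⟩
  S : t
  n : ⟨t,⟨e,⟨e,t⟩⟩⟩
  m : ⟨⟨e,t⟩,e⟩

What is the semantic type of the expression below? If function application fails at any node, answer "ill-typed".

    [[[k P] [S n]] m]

[k P]: t with ⟨e,e⟩ — neither is a function whose domain matches the other; composition fails here.

ill-typed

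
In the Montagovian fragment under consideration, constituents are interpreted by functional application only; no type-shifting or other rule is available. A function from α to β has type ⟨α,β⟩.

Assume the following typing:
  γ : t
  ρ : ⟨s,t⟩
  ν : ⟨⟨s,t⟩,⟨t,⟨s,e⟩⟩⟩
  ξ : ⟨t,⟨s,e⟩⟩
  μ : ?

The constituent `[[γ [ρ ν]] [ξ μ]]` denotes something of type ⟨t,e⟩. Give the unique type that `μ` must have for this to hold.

[[γ [ρ ν]] [ξ μ]] is required to be ⟨t,e⟩. [γ [ρ ν]] : ⟨s,e⟩ cannot yield ⟨t,e⟩ as functor, so [ξ μ] : ⟨⟨s,e⟩,⟨t,e⟩⟩.
[ξ μ] is required to be ⟨⟨s,e⟩,⟨t,e⟩⟩. ξ : ⟨t,⟨s,e⟩⟩ cannot yield ⟨⟨s,e⟩,⟨t,e⟩⟩ as functor, so μ : ⟨⟨t,⟨s,e⟩⟩,⟨⟨s,e⟩,⟨t,e⟩⟩⟩.

⟨⟨t,⟨s,e⟩⟩,⟨⟨s,e⟩,⟨t,e⟩⟩⟩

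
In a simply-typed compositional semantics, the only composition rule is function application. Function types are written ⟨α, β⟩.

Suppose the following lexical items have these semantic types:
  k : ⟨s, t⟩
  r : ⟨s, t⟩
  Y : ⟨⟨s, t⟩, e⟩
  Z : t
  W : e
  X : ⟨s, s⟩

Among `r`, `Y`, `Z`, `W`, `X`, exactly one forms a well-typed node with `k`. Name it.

r : ⟨s, t⟩ — no; k wants s, and r wants s.
Y — combines: Y : ⟨⟨s, t⟩, e⟩ takes k : ⟨s, t⟩ as argument, giving e.
Z : t — no; k wants s, and Z wants nothing (atomic).
W : e — no; k wants s, and W wants nothing (atomic).
X : ⟨s, s⟩ — no; k wants s, and X wants s.

Y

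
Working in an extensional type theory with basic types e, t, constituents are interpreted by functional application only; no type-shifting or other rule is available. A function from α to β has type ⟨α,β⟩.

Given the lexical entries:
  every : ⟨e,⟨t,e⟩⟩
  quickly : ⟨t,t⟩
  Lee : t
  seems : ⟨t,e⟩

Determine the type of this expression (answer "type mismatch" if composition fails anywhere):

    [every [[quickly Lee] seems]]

[quickly Lee] — quickly of type ⟨t,t⟩ combines with Lee of type t: type t.
[[quickly Lee] seems] — seems of type ⟨t,e⟩ combines with [quickly Lee] of type t: type e.
[every [[quickly Lee] seems]] — every of type ⟨e,⟨t,e⟩⟩ combines with [[quickly Lee] seems] of type e: type ⟨t,e⟩.

⟨t,e⟩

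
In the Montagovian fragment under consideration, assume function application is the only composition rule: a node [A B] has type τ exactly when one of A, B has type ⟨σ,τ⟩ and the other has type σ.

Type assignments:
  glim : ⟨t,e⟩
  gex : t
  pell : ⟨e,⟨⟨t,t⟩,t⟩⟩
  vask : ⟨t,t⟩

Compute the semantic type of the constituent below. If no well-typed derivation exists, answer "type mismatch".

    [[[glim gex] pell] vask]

t

[glim gex]: functor glim : ⟨t,e⟩, argument gex : t; result e.
[[glim gex] pell]: functor pell : ⟨e,⟨⟨t,t⟩,t⟩⟩, argument [glim gex] : e; result ⟨⟨t,t⟩,t⟩.
[[[glim gex] pell] vask]: functor [[glim gex] pell] : ⟨⟨t,t⟩,t⟩, argument vask : ⟨t,t⟩; result t.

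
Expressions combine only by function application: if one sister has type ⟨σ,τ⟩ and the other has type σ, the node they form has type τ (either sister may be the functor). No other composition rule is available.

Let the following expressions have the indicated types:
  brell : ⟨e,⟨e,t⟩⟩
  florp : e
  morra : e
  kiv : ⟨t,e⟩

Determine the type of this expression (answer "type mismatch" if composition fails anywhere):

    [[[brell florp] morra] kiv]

e

At [brell florp], brell : ⟨e,⟨e,t⟩⟩ takes florp : e, giving ⟨e,t⟩.
At [[brell florp] morra], [brell florp] : ⟨e,t⟩ takes morra : e, giving t.
At [[[brell florp] morra] kiv], kiv : ⟨t,e⟩ takes [[brell florp] morra] : t, giving e.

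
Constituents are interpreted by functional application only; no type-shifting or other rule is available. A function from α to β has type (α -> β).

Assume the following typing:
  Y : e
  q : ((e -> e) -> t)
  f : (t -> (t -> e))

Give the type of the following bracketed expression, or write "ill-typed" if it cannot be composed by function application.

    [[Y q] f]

ill-typed

At [Y q]: neither e nor ((e -> e) -> t) can take the other as argument; the node is ill-typed.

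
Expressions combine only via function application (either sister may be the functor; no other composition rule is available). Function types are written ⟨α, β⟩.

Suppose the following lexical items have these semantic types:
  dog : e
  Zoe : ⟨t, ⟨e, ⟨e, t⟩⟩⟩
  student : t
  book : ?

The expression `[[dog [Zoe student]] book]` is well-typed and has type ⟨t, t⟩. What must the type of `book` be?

⟨⟨e, t⟩, ⟨t, t⟩⟩

[[dog [Zoe student]] book] must have type ⟨t, t⟩. The sister [dog [Zoe student]] has type ⟨e, t⟩; that is not a function onto ⟨t, t⟩, so book must be the functor, of type ⟨⟨e, t⟩, ⟨t, t⟩⟩.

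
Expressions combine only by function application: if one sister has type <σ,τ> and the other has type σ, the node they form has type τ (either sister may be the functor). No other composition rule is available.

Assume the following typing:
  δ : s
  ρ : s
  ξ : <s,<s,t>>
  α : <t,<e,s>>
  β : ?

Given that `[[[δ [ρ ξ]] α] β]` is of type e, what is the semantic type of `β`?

<<e,s>,e>

[[[δ [ρ ξ]] α] β] is required to be e. [[δ [ρ ξ]] α] : <e,s> cannot yield e as functor, so β : <<e,s>,e>.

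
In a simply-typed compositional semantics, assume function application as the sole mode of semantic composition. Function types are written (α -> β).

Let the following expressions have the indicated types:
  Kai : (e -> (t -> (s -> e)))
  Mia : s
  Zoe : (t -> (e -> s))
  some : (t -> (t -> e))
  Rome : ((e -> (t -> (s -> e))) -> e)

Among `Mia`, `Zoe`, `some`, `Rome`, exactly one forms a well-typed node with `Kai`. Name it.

Rome

Mia : s — no; Kai wants e, and Mia wants nothing (atomic).
Zoe : (t -> (e -> s)) — no; Kai wants e, and Zoe wants t.
some : (t -> (t -> e)) — no; Kai wants e, and some wants t.
Rome — combines: Rome : ((e -> (t -> (s -> e))) -> e) takes Kai : (e -> (t -> (s -> e))) as argument, giving e.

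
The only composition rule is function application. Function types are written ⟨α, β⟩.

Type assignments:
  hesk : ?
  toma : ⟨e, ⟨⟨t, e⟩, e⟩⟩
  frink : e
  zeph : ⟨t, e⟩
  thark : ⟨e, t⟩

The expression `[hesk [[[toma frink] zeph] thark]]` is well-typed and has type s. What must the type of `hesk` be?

For [hesk [[[toma frink] zeph] thark]] to have type s with [[[toma frink] zeph] thark] of type t, hesk must be the function: hesk : ⟨t, s⟩.

⟨t, s⟩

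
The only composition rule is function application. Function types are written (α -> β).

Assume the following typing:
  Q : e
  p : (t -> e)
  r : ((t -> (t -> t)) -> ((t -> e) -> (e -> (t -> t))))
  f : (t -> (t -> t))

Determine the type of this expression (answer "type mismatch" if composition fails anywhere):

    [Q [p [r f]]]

At [r f], r : ((t -> (t -> t)) -> ((t -> e) -> (e -> (t -> t)))) takes f : (t -> (t -> t)), giving ((t -> e) -> (e -> (t -> t))).
At [p [r f]], [r f] : ((t -> e) -> (e -> (t -> t))) takes p : (t -> e), giving (e -> (t -> t)).
At [Q [p [r f]]], [p [r f]] : (e -> (t -> t)) takes Q : e, giving (t -> t).

(t -> t)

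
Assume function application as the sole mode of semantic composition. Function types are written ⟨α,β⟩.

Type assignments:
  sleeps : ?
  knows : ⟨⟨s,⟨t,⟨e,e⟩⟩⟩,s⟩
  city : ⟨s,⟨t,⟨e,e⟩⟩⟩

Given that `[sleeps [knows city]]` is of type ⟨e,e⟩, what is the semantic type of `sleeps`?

[sleeps [knows city]] is required to be ⟨e,e⟩. [knows city] : s cannot yield ⟨e,e⟩ as functor, so sleeps : ⟨s,⟨e,e⟩⟩.

⟨s,⟨e,e⟩⟩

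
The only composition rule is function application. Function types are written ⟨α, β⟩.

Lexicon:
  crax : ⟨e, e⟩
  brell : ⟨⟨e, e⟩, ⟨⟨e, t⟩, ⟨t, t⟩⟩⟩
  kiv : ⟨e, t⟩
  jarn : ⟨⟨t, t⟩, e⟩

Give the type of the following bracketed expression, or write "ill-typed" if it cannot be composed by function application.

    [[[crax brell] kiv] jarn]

e

At [crax brell], brell : ⟨⟨e, e⟩, ⟨⟨e, t⟩, ⟨t, t⟩⟩⟩ takes crax : ⟨e, e⟩, giving ⟨⟨e, t⟩, ⟨t, t⟩⟩.
At [[crax brell] kiv], [crax brell] : ⟨⟨e, t⟩, ⟨t, t⟩⟩ takes kiv : ⟨e, t⟩, giving ⟨t, t⟩.
At [[[crax brell] kiv] jarn], jarn : ⟨⟨t, t⟩, e⟩ takes [[crax brell] kiv] : ⟨t, t⟩, giving e.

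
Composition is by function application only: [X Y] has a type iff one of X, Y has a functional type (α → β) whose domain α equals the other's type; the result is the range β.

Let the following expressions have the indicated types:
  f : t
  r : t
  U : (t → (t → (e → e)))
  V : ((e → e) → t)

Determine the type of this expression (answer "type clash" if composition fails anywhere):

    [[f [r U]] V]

t

[r U]: U is (t → (t → (e → e))), r is t; result (t → (e → e)).
[f [r U]]: [r U] is (t → (e → e)), f is t; result (e → e).
[[f [r U]] V]: V is ((e → e) → t), [f [r U]] is (e → e); result t.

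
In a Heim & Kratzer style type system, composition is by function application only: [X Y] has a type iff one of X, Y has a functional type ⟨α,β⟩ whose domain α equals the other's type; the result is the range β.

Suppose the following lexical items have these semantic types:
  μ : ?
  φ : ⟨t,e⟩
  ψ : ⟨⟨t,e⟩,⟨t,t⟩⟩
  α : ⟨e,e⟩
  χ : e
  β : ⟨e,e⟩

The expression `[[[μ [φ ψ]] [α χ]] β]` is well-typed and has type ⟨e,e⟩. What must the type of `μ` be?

⟨⟨t,t⟩,⟨e,⟨⟨e,e⟩,⟨e,e⟩⟩⟩⟩

At [[[μ [φ ψ]] [α χ]] β] (required: ⟨e,e⟩): β is ⟨e,e⟩, which is not a function with range ⟨e,e⟩; hence [[μ [φ ψ]] [α χ]] is the functor — type ⟨⟨e,e⟩,⟨e,e⟩⟩.
At [[μ [φ ψ]] [α χ]] (required: ⟨⟨e,e⟩,⟨e,e⟩⟩): [α χ] is e, which is not a function with range ⟨⟨e,e⟩,⟨e,e⟩⟩; hence [μ [φ ψ]] is the functor — type ⟨e,⟨⟨e,e⟩,⟨e,e⟩⟩⟩.
At [μ [φ ψ]] (required: ⟨e,⟨⟨e,e⟩,⟨e,e⟩⟩⟩): [φ ψ] is ⟨t,t⟩, which is not a function with range ⟨e,⟨⟨e,e⟩,⟨e,e⟩⟩⟩; hence μ is the functor — type ⟨⟨t,t⟩,⟨e,⟨⟨e,e⟩,⟨e,e⟩⟩⟩⟩.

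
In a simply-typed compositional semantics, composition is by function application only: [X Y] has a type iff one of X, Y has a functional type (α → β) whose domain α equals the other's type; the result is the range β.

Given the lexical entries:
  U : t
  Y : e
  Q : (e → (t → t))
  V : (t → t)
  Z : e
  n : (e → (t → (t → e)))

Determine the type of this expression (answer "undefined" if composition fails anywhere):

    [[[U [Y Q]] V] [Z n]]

(t → e)

[Y Q]: (e → (t → t)) applied to e yields (t → t).
[U [Y Q]]: (t → t) applied to t yields t.
[[U [Y Q]] V]: (t → t) applied to t yields t.
[Z n]: (e → (t → (t → e))) applied to e yields (t → (t → e)).
[[[U [Y Q]] V] [Z n]]: (t → (t → e)) applied to t yields (t → e).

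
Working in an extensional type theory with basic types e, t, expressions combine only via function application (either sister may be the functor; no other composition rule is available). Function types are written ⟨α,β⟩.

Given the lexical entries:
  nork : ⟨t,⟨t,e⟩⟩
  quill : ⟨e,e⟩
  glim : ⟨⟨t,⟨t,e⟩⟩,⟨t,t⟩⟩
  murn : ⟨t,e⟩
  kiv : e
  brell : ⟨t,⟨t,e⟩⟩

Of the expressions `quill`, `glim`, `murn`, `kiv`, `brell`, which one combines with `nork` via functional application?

quill : ⟨e,e⟩ — does not combine with nork.
glim — combines: glim : ⟨⟨t,⟨t,e⟩⟩,⟨t,t⟩⟩ takes nork : ⟨t,⟨t,e⟩⟩ as argument, giving ⟨t,t⟩.
murn : ⟨t,e⟩ — does not combine with nork.
kiv : e — does not combine with nork.
brell : ⟨t,⟨t,e⟩⟩ — does not combine with nork.

glim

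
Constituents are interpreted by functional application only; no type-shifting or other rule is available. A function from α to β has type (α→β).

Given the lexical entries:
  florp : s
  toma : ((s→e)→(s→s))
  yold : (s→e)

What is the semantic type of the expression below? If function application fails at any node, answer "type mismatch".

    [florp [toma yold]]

[toma yold] — toma of type ((s→e)→(s→s)) combines with yold of type (s→e): type (s→s).
[florp [toma yold]] — [toma yold] of type (s→s) combines with florp of type s: type s.

s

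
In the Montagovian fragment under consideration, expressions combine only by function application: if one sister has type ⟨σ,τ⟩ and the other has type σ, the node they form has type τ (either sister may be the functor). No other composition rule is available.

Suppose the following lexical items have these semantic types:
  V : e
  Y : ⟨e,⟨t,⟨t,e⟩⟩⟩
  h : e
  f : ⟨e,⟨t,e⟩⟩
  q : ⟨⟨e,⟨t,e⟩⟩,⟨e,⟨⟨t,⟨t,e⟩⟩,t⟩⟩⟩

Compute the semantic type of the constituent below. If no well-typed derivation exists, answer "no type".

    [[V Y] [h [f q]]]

At [V Y], Y : ⟨e,⟨t,⟨t,e⟩⟩⟩ takes V : e, giving ⟨t,⟨t,e⟩⟩.
At [f q], q : ⟨⟨e,⟨t,e⟩⟩,⟨e,⟨⟨t,⟨t,e⟩⟩,t⟩⟩⟩ takes f : ⟨e,⟨t,e⟩⟩, giving ⟨e,⟨⟨t,⟨t,e⟩⟩,t⟩⟩.
At [h [f q]], [f q] : ⟨e,⟨⟨t,⟨t,e⟩⟩,t⟩⟩ takes h : e, giving ⟨⟨t,⟨t,e⟩⟩,t⟩.
At [[V Y] [h [f q]]], [h [f q]] : ⟨⟨t,⟨t,e⟩⟩,t⟩ takes [V Y] : ⟨t,⟨t,e⟩⟩, giving t.

t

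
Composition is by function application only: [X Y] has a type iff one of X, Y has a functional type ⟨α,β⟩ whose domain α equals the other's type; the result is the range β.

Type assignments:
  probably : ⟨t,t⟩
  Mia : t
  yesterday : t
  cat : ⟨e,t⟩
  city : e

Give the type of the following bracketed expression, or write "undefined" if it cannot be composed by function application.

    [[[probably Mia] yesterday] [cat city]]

undefined

[probably Mia]: probably is ⟨t,t⟩, Mia is t; result t.
At [[probably Mia] yesterday]: neither t nor t can take the other as argument; the node is ill-typed.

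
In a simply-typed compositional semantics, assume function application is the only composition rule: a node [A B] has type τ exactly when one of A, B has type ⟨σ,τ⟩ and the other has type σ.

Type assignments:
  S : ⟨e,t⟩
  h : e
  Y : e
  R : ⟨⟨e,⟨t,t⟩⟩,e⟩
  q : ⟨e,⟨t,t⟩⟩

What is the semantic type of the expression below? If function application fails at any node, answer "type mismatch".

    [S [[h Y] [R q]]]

[h Y]: e and e cannot combine by function application — type clash.

type mismatch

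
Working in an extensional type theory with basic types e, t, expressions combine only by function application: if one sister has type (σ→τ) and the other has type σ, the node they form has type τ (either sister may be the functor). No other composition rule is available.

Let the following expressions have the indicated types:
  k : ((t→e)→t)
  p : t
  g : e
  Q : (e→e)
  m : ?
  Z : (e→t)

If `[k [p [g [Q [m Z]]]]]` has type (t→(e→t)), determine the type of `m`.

((e→t)→((e→e)→(e→(t→(((t→e)→t)→(t→(e→t)))))))

[k [p [g [Q [m Z]]]]] is required to be (t→(e→t)). k : ((t→e)→t) cannot yield (t→(e→t)) as functor, so [p [g [Q [m Z]]]] : (((t→e)→t)→(t→(e→t))).
[p [g [Q [m Z]]]] is required to be (((t→e)→t)→(t→(e→t))). p : t cannot yield (((t→e)→t)→(t→(e→t))) as functor, so [g [Q [m Z]]] : (t→(((t→e)→t)→(t→(e→t)))).
[g [Q [m Z]]] is required to be (t→(((t→e)→t)→(t→(e→t)))). g : e cannot yield (t→(((t→e)→t)→(t→(e→t)))) as functor, so [Q [m Z]] : (e→(t→(((t→e)→t)→(t→(e→t))))).
[Q [m Z]] is required to be (e→(t→(((t→e)→t)→(t→(e→t))))). Q : (e→e) cannot yield (e→(t→(((t→e)→t)→(t→(e→t))))) as functor, so [m Z] : ((e→e)→(e→(t→(((t→e)→t)→(t→(e→t)))))).
[m Z] is required to be ((e→e)→(e→(t→(((t→e)→t)→(t→(e→t)))))). Z : (e→t) cannot yield ((e→e)→(e→(t→(((t→e)→t)→(t→(e→t)))))) as functor, so m : ((e→t)→((e→e)→(e→(t→(((t→e)→t)→(t→(e→t))))))).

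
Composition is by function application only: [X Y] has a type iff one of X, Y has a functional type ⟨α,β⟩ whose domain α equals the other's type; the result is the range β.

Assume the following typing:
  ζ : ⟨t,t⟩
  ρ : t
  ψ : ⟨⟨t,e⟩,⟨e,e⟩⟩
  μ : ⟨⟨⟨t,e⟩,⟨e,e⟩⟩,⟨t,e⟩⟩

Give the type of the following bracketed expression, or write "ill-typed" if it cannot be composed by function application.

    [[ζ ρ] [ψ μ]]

e

[ζ ρ] — ζ of type ⟨t,t⟩ combines with ρ of type t: type t.
[ψ μ] — μ of type ⟨⟨⟨t,e⟩,⟨e,e⟩⟩,⟨t,e⟩⟩ combines with ψ of type ⟨⟨t,e⟩,⟨e,e⟩⟩: type ⟨t,e⟩.
[[ζ ρ] [ψ μ]] — [ψ μ] of type ⟨t,e⟩ combines with [ζ ρ] of type t: type e.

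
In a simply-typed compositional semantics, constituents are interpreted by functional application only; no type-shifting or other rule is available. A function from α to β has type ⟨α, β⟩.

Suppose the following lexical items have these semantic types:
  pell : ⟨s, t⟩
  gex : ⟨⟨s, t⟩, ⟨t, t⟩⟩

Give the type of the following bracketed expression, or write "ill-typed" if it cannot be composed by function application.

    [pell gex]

[pell gex] — gex of type ⟨⟨s, t⟩, ⟨t, t⟩⟩ combines with pell of type ⟨s, t⟩: type ⟨t, t⟩.

⟨t, t⟩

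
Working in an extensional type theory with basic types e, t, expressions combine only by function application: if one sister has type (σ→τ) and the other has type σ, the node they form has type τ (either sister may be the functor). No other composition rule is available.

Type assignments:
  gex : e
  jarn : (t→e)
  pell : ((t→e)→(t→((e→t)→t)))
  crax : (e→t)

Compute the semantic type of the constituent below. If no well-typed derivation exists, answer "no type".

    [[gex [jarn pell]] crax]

no type

[jarn pell]: ((t→e)→(t→((e→t)→t))) applied to (t→e) yields (t→((e→t)→t)).
[gex [jarn pell]]: e and (t→((e→t)→t)) cannot combine by function application — type clash.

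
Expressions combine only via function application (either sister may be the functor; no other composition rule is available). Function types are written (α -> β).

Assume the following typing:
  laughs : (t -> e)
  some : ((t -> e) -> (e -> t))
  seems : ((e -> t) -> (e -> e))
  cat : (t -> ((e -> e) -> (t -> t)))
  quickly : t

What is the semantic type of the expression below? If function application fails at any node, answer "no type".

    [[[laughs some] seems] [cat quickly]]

[laughs some]: ((t -> e) -> (e -> t)) applied to (t -> e) yields (e -> t).
[[laughs some] seems]: ((e -> t) -> (e -> e)) applied to (e -> t) yields (e -> e).
[cat quickly]: (t -> ((e -> e) -> (t -> t))) applied to t yields ((e -> e) -> (t -> t)).
[[[laughs some] seems] [cat quickly]]: ((e -> e) -> (t -> t)) applied to (e -> e) yields (t -> t).

(t -> t)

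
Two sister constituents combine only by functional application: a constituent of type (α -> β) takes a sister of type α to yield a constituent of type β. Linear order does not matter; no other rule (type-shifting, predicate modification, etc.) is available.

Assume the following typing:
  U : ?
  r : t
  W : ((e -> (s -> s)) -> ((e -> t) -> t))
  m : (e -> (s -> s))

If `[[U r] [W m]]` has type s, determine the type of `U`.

[[U r] [W m]] must have type s. The sister [W m] has type ((e -> t) -> t); that is not a function onto s, so [U r] must be the functor, of type (((e -> t) -> t) -> s).
[U r] must have type (((e -> t) -> t) -> s). The sister r has type t; that is not a function onto (((e -> t) -> t) -> s), so U must be the functor, of type (t -> (((e -> t) -> t) -> s)).

(t -> (((e -> t) -> t) -> s))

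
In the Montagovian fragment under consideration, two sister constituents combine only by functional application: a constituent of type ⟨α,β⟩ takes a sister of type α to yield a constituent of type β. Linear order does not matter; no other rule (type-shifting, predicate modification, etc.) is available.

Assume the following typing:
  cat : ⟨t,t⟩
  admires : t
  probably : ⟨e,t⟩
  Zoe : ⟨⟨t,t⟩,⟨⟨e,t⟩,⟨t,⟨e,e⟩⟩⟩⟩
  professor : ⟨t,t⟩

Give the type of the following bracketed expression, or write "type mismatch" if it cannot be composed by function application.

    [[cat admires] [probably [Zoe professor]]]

[cat admires]: functor cat : ⟨t,t⟩, argument admires : t; result t.
[Zoe professor]: functor Zoe : ⟨⟨t,t⟩,⟨⟨e,t⟩,⟨t,⟨e,e⟩⟩⟩⟩, argument professor : ⟨t,t⟩; result ⟨⟨e,t⟩,⟨t,⟨e,e⟩⟩⟩.
[probably [Zoe professor]]: functor [Zoe professor] : ⟨⟨e,t⟩,⟨t,⟨e,e⟩⟩⟩, argument probably : ⟨e,t⟩; result ⟨t,⟨e,e⟩⟩.
[[cat admires] [probably [Zoe professor]]]: functor [probably [Zoe professor]] : ⟨t,⟨e,e⟩⟩, argument [cat admires] : t; result ⟨e,e⟩.

⟨e,e⟩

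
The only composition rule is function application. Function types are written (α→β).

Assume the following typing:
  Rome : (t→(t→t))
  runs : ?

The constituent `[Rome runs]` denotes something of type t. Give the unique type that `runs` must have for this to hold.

((t→(t→t))→t)

For [Rome runs] to have type t with Rome of type (t→(t→t)), runs must be the function: runs : ((t→(t→t))→t).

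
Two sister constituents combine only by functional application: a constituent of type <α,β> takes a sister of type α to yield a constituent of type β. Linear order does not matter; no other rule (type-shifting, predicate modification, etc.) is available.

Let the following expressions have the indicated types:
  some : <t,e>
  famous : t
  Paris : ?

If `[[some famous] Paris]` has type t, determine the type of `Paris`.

[[some famous] Paris] must have type t. The sister [some famous] has type e; that is not a function onto t, so Paris must be the functor, of type <e,t>.

<e,t>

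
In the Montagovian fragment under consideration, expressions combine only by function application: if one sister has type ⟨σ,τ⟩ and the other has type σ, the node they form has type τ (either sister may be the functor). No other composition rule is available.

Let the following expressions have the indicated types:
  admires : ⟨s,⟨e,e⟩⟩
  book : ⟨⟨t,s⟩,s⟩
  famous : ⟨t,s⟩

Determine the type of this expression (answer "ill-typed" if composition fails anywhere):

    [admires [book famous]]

[book famous]: functor book : ⟨⟨t,s⟩,s⟩, argument famous : ⟨t,s⟩; result s.
[admires [book famous]]: functor admires : ⟨s,⟨e,e⟩⟩, argument [book famous] : s; result ⟨e,e⟩.

⟨e,e⟩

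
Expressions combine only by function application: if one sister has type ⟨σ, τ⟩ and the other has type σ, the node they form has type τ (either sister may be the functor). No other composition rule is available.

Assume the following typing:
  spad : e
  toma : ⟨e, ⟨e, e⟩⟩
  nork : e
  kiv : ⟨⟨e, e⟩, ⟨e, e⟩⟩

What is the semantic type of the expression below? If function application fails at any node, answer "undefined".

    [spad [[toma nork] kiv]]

[toma nork]: functor toma : ⟨e, ⟨e, e⟩⟩, argument nork : e; result ⟨e, e⟩.
[[toma nork] kiv]: functor kiv : ⟨⟨e, e⟩, ⟨e, e⟩⟩, argument [toma nork] : ⟨e, e⟩; result ⟨e, e⟩.
[spad [[toma nork] kiv]]: functor [[toma nork] kiv] : ⟨e, e⟩, argument spad : e; result e.

e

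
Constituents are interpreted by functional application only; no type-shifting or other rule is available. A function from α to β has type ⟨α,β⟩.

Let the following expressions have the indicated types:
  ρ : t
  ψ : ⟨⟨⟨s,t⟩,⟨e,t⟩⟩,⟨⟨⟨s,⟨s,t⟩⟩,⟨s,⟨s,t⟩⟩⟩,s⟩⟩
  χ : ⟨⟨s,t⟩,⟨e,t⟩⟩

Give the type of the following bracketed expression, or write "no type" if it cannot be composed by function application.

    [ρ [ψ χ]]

[ψ χ]: ψ is ⟨⟨⟨s,t⟩,⟨e,t⟩⟩,⟨⟨⟨s,⟨s,t⟩⟩,⟨s,⟨s,t⟩⟩⟩,s⟩⟩, χ is ⟨⟨s,t⟩,⟨e,t⟩⟩; result ⟨⟨⟨s,⟨s,t⟩⟩,⟨s,⟨s,t⟩⟩⟩,s⟩.
[ρ [ψ χ]]: t and ⟨⟨⟨s,⟨s,t⟩⟩,⟨s,⟨s,t⟩⟩⟩,s⟩ cannot combine by function application — type clash.

no type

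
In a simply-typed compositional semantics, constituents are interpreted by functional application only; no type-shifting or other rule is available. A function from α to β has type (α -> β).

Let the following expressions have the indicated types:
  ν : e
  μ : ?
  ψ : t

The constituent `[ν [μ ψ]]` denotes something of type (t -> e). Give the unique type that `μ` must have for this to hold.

[ν [μ ψ]] is required to be (t -> e). ν : e cannot yield (t -> e) as functor, so [μ ψ] : (e -> (t -> e)).
[μ ψ] is required to be (e -> (t -> e)). ψ : t cannot yield (e -> (t -> e)) as functor, so μ : (t -> (e -> (t -> e))).

(t -> (e -> (t -> e)))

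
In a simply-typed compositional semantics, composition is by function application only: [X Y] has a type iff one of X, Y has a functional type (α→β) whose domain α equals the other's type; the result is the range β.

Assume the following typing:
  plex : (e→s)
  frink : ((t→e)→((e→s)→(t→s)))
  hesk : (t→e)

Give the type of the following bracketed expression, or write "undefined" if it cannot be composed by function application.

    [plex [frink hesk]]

[frink hesk]: ((t→e)→((e→s)→(t→s))) applied to (t→e) yields ((e→s)→(t→s)).
[plex [frink hesk]]: ((e→s)→(t→s)) applied to (e→s) yields (t→s).

(t→s)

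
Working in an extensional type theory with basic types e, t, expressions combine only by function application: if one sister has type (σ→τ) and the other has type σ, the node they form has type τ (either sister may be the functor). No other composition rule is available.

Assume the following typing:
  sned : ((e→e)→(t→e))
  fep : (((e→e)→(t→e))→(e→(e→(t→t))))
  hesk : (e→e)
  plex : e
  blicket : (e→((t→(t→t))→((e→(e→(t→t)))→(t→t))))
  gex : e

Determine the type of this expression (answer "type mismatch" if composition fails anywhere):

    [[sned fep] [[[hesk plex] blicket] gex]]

type mismatch

[sned fep]: fep is (((e→e)→(t→e))→(e→(e→(t→t)))), sned is ((e→e)→(t→e)); result (e→(e→(t→t))).
[hesk plex]: hesk is (e→e), plex is e; result e.
[[hesk plex] blicket]: blicket is (e→((t→(t→t))→((e→(e→(t→t)))→(t→t)))), [hesk plex] is e; result ((t→(t→t))→((e→(e→(t→t)))→(t→t))).
[[[hesk plex] blicket] gex]: ((t→(t→t))→((e→(e→(t→t)))→(t→t))) with e — neither is a function whose domain matches the other; composition fails here.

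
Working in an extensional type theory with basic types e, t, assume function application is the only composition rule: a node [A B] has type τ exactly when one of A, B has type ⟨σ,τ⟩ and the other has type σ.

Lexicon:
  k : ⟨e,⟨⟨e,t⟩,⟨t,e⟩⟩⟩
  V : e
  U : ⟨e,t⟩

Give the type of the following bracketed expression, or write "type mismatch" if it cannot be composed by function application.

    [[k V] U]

[k V]: ⟨e,⟨⟨e,t⟩,⟨t,e⟩⟩⟩ applied to e yields ⟨⟨e,t⟩,⟨t,e⟩⟩.
[[k V] U]: ⟨⟨e,t⟩,⟨t,e⟩⟩ applied to ⟨e,t⟩ yields ⟨t,e⟩.

⟨t,e⟩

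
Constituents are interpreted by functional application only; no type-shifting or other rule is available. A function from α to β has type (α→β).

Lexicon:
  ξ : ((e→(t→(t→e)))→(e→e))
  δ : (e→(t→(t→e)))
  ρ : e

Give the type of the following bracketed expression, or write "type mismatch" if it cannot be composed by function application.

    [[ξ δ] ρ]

e

At [ξ δ], ξ : ((e→(t→(t→e)))→(e→e)) takes δ : (e→(t→(t→e))), giving (e→e).
At [[ξ δ] ρ], [ξ δ] : (e→e) takes ρ : e, giving e.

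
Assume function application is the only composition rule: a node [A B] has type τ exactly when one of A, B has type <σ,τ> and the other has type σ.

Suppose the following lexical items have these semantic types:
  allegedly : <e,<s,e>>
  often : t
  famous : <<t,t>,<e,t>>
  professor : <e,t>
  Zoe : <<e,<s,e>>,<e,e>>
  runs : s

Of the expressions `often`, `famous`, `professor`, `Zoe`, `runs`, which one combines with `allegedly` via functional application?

Zoe

often : t — does not combine with allegedly.
famous : <<t,t>,<e,t>> — does not combine with allegedly.
professor : <e,t> — does not combine with allegedly.
Zoe — combines: Zoe : <<e,<s,e>>,<e,e>> takes allegedly : <e,<s,e>> as argument, giving <e,e>.
runs : s — does not combine with allegedly.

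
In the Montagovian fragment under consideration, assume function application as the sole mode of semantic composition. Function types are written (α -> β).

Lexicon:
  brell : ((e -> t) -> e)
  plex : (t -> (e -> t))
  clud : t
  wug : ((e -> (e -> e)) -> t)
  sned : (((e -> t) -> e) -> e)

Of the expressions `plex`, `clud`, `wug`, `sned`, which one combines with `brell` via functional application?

plex : (t -> (e -> t)) — does not combine with brell.
clud : t — does not combine with brell.
wug : ((e -> (e -> e)) -> t) — does not combine with brell.
sned — combines: sned : (((e -> t) -> e) -> e) takes brell : ((e -> t) -> e) as argument, giving e.

sned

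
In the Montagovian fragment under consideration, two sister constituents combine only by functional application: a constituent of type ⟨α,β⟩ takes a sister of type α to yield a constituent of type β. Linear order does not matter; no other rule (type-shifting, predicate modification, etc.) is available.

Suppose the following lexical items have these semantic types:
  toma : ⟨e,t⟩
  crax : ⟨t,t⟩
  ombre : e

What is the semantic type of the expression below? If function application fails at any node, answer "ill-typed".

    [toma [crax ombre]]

ill-typed

[crax ombre]: ⟨t,t⟩ and e cannot combine by function application — type clash.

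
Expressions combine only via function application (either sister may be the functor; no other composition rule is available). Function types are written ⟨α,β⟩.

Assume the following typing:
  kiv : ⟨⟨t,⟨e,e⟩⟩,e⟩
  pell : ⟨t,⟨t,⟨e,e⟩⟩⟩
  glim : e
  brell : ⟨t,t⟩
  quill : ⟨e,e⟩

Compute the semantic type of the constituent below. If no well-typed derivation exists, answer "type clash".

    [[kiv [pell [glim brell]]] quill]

[glim brell]: e and ⟨t,t⟩ cannot combine by function application — type clash.

type clash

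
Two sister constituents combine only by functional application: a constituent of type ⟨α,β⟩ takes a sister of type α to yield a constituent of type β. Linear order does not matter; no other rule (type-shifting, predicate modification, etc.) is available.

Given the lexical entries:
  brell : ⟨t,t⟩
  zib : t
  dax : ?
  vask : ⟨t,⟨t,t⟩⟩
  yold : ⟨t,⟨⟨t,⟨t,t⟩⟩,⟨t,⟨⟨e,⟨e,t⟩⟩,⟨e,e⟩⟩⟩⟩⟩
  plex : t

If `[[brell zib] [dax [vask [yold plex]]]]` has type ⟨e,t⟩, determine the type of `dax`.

[[brell zib] [dax [vask [yold plex]]]] must have type ⟨e,t⟩. The sister [brell zib] has type t; that is not a function onto ⟨e,t⟩, so [dax [vask [yold plex]]] must be the functor, of type ⟨t,⟨e,t⟩⟩.
[dax [vask [yold plex]]] must have type ⟨t,⟨e,t⟩⟩. The sister [vask [yold plex]] has type ⟨t,⟨⟨e,⟨e,t⟩⟩,⟨e,e⟩⟩⟩; that is not a function onto ⟨t,⟨e,t⟩⟩, so dax must be the functor, of type ⟨⟨t,⟨⟨e,⟨e,t⟩⟩,⟨e,e⟩⟩⟩,⟨t,⟨e,t⟩⟩⟩.

⟨⟨t,⟨⟨e,⟨e,t⟩⟩,⟨e,e⟩⟩⟩,⟨t,⟨e,t⟩⟩⟩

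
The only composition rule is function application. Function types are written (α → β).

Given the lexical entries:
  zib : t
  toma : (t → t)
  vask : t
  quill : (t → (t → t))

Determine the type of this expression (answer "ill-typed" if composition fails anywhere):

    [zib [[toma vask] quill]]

t

[toma vask]: functor toma : (t → t), argument vask : t; result t.
[[toma vask] quill]: functor quill : (t → (t → t)), argument [toma vask] : t; result (t → t).
[zib [[toma vask] quill]]: functor [[toma vask] quill] : (t → t), argument zib : t; result t.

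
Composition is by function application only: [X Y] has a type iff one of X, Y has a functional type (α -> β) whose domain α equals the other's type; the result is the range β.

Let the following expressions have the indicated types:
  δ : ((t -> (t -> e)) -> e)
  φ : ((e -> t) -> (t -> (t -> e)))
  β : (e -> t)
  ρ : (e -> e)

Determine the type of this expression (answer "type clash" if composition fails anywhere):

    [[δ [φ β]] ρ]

At [φ β], φ : ((e -> t) -> (t -> (t -> e))) takes β : (e -> t), giving (t -> (t -> e)).
At [δ [φ β]], δ : ((t -> (t -> e)) -> e) takes [φ β] : (t -> (t -> e)), giving e.
At [[δ [φ β]] ρ], ρ : (e -> e) takes [δ [φ β]] : e, giving e.

e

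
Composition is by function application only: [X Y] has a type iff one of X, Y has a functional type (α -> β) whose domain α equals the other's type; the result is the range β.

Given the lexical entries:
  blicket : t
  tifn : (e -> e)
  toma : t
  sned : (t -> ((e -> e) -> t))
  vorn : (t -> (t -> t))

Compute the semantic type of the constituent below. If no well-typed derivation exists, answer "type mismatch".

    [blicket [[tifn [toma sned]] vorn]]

t

[toma sned]: sned is (t -> ((e -> e) -> t)), toma is t; result ((e -> e) -> t).
[tifn [toma sned]]: [toma sned] is ((e -> e) -> t), tifn is (e -> e); result t.
[[tifn [toma sned]] vorn]: vorn is (t -> (t -> t)), [tifn [toma sned]] is t; result (t -> t).
[blicket [[tifn [toma sned]] vorn]]: [[tifn [toma sned]] vorn] is (t -> t), blicket is t; result t.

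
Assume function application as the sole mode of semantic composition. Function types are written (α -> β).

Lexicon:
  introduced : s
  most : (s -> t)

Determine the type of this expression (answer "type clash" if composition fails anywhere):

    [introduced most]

[introduced most]: functor most : (s -> t), argument introduced : s; result t.

t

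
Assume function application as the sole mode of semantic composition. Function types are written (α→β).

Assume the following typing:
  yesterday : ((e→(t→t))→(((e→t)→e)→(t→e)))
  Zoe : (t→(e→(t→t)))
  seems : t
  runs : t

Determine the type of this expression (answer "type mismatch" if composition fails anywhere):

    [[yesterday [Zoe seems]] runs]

[Zoe seems] — Zoe of type (t→(e→(t→t))) combines with seems of type t: type (e→(t→t)).
[yesterday [Zoe seems]] — yesterday of type ((e→(t→t))→(((e→t)→e)→(t→e))) combines with [Zoe seems] of type (e→(t→t)): type (((e→t)→e)→(t→e)).
[[yesterday [Zoe seems]] runs]: (((e→t)→e)→(t→e)) with t — neither is a function whose domain matches the other; composition fails here.

type mismatch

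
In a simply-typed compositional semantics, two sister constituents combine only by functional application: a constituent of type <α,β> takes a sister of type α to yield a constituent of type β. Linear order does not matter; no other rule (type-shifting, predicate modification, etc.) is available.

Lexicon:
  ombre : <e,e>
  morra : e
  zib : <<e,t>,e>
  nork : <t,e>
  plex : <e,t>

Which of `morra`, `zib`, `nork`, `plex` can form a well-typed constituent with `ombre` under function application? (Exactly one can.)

morra — combines: ombre : <e,e> takes morra : e as argument, giving e.
zib : <<e,t>,e> — no; ombre wants e, and zib wants <e,t>.
nork : <t,e> — no; ombre wants e, and nork wants t.
plex : <e,t> — no; ombre wants e, and plex wants e.

morra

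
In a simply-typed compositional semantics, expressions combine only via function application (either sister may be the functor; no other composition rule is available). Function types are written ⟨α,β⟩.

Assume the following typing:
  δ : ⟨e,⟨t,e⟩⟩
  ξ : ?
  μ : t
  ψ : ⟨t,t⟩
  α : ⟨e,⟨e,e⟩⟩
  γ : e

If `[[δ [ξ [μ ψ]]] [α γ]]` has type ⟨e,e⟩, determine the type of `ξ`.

[[δ [ξ [μ ψ]]] [α γ]] must have type ⟨e,e⟩. The sister [α γ] has type ⟨e,e⟩; that is not a function onto ⟨e,e⟩, so [δ [ξ [μ ψ]]] must be the functor, of type ⟨⟨e,e⟩,⟨e,e⟩⟩.
[δ [ξ [μ ψ]]] must have type ⟨⟨e,e⟩,⟨e,e⟩⟩. The sister δ has type ⟨e,⟨t,e⟩⟩; that is not a function onto ⟨⟨e,e⟩,⟨e,e⟩⟩, so [ξ [μ ψ]] must be the functor, of type ⟨⟨e,⟨t,e⟩⟩,⟨⟨e,e⟩,⟨e,e⟩⟩⟩.
[ξ [μ ψ]] must have type ⟨⟨e,⟨t,e⟩⟩,⟨⟨e,e⟩,⟨e,e⟩⟩⟩. The sister [μ ψ] has type t; that is not a function onto ⟨⟨e,⟨t,e⟩⟩,⟨⟨e,e⟩,⟨e,e⟩⟩⟩, so ξ must be the functor, of type ⟨t,⟨⟨e,⟨t,e⟩⟩,⟨⟨e,e⟩,⟨e,e⟩⟩⟩⟩.

⟨t,⟨⟨e,⟨t,e⟩⟩,⟨⟨e,e⟩,⟨e,e⟩⟩⟩⟩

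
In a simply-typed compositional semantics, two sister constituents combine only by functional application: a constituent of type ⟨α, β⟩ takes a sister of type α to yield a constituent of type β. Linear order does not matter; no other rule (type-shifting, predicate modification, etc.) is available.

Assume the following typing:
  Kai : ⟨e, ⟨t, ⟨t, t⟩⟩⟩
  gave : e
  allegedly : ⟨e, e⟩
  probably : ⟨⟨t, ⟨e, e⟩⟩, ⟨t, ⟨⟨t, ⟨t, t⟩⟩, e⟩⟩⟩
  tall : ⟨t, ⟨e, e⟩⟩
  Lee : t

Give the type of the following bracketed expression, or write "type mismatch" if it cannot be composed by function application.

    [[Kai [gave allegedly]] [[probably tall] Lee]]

e

[gave allegedly]: ⟨e, e⟩ applied to e yields e.
[Kai [gave allegedly]]: ⟨e, ⟨t, ⟨t, t⟩⟩⟩ applied to e yields ⟨t, ⟨t, t⟩⟩.
[probably tall]: ⟨⟨t, ⟨e, e⟩⟩, ⟨t, ⟨⟨t, ⟨t, t⟩⟩, e⟩⟩⟩ applied to ⟨t, ⟨e, e⟩⟩ yields ⟨t, ⟨⟨t, ⟨t, t⟩⟩, e⟩⟩.
[[probably tall] Lee]: ⟨t, ⟨⟨t, ⟨t, t⟩⟩, e⟩⟩ applied to t yields ⟨⟨t, ⟨t, t⟩⟩, e⟩.
[[Kai [gave allegedly]] [[probably tall] Lee]]: ⟨⟨t, ⟨t, t⟩⟩, e⟩ applied to ⟨t, ⟨t, t⟩⟩ yields e.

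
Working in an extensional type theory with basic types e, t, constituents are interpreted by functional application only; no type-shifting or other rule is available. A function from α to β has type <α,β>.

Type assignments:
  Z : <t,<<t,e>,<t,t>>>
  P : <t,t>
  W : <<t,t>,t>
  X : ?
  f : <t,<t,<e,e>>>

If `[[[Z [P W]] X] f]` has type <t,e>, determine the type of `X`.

<<<t,e>,<t,t>>,<<t,<t,<e,e>>>,<t,e>>>

[[[Z [P W]] X] f] must have type <t,e>. The sister f has type <t,<t,<e,e>>>; that is not a function onto <t,e>, so [[Z [P W]] X] must be the functor, of type <<t,<t,<e,e>>>,<t,e>>.
[[Z [P W]] X] must have type <<t,<t,<e,e>>>,<t,e>>. The sister [Z [P W]] has type <<t,e>,<t,t>>; that is not a function onto <<t,<t,<e,e>>>,<t,e>>, so X must be the functor, of type <<<t,e>,<t,t>>,<<t,<t,<e,e>>>,<t,e>>>.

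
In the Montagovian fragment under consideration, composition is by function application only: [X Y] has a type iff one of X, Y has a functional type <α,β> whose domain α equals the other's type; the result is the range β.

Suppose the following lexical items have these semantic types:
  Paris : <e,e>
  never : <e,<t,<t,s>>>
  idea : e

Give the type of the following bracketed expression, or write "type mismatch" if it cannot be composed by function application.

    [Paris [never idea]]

type mismatch

[never idea]: never is <e,<t,<t,s>>>, idea is e; result <t,<t,s>>.
[Paris [never idea]]: <e,e> and <t,<t,s>> cannot combine by function application — type clash.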